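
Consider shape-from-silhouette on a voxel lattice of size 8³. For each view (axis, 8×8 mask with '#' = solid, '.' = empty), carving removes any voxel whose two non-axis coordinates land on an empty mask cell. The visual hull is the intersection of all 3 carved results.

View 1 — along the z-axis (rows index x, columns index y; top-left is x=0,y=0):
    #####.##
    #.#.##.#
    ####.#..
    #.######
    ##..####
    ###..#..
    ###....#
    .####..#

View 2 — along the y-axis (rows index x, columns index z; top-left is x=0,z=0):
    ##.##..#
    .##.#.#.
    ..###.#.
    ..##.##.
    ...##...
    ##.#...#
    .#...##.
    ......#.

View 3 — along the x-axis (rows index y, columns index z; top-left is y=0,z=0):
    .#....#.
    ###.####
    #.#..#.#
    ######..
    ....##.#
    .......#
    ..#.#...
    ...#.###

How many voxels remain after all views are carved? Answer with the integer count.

remaining voxels: 61

full grid |V| = 512
step 1: project along z, AND mask (43/64) → |grid| = 344
step 2: project along y, AND mask (27/64) → |grid| = 148
step 3: project along x, AND mask (29/64) → |grid| = 61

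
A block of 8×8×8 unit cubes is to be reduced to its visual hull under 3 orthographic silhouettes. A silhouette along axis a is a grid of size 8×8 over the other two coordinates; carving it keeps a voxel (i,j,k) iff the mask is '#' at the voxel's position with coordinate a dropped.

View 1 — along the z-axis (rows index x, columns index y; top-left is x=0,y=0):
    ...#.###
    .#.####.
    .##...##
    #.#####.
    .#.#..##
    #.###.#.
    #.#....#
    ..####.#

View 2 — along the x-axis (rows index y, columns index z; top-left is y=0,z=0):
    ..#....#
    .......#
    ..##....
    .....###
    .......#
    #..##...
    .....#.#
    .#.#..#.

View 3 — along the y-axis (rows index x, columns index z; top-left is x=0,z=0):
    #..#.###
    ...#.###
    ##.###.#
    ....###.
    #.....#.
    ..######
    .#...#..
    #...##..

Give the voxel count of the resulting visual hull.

voxel count = 43

initial block: 8^3 = 512
carve view 1 (along z, XY-mask fill 36/64): 288 voxels remain
carve view 2 (along x, YZ-mask fill 17/64): 80 voxels remain
carve view 3 (along y, XZ-mask fill 31/64): 43 voxels remain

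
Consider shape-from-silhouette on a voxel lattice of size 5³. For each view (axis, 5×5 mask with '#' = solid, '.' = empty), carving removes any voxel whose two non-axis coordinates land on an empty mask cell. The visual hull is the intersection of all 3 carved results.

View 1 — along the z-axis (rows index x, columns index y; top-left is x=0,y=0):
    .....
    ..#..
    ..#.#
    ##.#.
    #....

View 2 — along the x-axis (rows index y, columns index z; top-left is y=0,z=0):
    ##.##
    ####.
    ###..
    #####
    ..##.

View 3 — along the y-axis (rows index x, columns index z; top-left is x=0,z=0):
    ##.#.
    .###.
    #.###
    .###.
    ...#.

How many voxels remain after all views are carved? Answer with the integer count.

before carving: 125 voxels (5×5×5)
[1] z-view keeps 7 columns → grid now 35
[2] x-view keeps 18 columns → grid now 25
[3] y-view keeps 14 columns → grid now 15

15 voxels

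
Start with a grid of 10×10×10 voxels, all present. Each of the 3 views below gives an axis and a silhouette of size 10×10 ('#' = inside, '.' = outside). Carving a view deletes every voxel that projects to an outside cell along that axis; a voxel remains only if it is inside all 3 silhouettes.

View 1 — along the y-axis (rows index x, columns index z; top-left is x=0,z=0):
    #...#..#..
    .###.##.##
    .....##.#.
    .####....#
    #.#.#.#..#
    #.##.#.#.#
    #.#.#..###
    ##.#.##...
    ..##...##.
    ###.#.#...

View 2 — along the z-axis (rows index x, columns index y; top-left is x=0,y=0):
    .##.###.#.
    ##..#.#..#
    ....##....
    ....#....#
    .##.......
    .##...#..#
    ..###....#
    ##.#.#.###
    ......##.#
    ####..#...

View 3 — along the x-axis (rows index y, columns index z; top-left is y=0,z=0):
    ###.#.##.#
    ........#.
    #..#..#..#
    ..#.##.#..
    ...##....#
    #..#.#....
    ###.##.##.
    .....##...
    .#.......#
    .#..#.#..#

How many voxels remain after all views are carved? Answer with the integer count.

initial block: 10^3 = 1000
carve view 1 (along y, XZ-mask fill 49/100): 490 voxels remain
carve view 2 (along z, XY-mask fill 40/100): 199 voxels remain
carve view 3 (along x, YZ-mask fill 37/100): 75 voxels remain

|visual hull| = 75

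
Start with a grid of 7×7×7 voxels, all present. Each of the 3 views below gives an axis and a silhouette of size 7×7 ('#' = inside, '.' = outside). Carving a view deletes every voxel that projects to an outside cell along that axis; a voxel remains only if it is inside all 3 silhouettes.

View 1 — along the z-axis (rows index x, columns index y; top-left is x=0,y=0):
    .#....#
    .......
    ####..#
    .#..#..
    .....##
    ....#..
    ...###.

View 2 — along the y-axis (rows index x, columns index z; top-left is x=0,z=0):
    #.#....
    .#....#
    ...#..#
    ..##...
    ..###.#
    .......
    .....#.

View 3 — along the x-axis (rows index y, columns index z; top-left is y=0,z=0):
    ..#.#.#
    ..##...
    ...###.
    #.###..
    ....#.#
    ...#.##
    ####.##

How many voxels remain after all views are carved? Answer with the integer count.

17 voxels

before carving: 343 voxels (7×7×7)
step 1: project along z, AND mask (15/49) → |grid| = 105
step 2: project along y, AND mask (13/49) → |grid| = 29
step 3: project along x, AND mask (23/49) → |grid| = 17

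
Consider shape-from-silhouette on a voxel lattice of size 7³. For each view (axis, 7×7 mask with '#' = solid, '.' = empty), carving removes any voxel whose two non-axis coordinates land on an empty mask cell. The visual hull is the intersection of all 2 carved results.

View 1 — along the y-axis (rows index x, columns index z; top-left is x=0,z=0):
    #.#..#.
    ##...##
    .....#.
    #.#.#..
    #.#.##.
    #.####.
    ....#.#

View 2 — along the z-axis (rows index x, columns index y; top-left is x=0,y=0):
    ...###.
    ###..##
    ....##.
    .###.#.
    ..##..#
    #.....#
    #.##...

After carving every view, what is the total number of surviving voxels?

voxel count = 71

initial block: 7^3 = 343
  1. axis=1 (XZ plane), |mask|=22  ⇒  voxels=154
  2. axis=2 (XY plane), |mask|=22  ⇒  voxels=71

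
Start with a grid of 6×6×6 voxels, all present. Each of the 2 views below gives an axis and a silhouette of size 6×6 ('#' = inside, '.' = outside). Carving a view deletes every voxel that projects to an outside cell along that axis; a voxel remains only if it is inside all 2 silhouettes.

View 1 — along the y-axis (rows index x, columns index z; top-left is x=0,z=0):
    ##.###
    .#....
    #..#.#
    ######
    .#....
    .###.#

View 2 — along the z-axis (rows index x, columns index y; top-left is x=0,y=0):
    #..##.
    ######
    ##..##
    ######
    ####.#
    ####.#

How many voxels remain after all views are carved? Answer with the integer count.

initial block: 6^3 = 216
carve view 1 (along y, XZ-mask fill 20/36): 120 voxels remain
carve view 2 (along z, XY-mask fill 29/36): 94 voxels remain

94 voxels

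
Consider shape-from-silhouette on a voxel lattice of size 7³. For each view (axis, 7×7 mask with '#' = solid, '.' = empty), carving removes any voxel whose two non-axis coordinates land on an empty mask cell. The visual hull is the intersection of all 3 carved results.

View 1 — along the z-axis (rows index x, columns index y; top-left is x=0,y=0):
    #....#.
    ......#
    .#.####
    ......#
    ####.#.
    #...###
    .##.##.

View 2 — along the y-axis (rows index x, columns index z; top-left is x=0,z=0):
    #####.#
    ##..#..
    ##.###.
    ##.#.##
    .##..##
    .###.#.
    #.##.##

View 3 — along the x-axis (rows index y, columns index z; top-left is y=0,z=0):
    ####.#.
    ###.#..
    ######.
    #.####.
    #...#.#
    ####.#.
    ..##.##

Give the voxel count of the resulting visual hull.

62 voxels

initial block: 7^3 = 343
after view 1 [z-axis, 22 of 49 cells solid] → remaining = 154
after view 2 [y-axis, 32 of 49 cells solid] → remaining = 101
after view 3 [x-axis, 32 of 49 cells solid] → remaining = 62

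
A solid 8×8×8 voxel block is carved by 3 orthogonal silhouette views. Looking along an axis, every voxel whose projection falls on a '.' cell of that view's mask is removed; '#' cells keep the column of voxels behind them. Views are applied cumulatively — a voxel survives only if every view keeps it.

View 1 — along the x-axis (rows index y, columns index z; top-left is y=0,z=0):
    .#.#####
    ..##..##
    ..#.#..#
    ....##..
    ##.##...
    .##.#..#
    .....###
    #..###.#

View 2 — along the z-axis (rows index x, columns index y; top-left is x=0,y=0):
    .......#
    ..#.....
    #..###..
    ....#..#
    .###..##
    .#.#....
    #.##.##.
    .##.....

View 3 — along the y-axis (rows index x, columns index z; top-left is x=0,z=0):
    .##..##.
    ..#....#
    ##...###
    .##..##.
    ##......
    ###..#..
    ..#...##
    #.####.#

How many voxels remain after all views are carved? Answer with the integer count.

initial block: 8^3 = 512
after view 1 [x-axis, 31 of 64 cells solid] → remaining = 248
after view 2 [z-axis, 22 of 64 cells solid] → remaining = 81
after view 3 [y-axis, 30 of 64 cells solid] → remaining = 31

remaining voxels: 31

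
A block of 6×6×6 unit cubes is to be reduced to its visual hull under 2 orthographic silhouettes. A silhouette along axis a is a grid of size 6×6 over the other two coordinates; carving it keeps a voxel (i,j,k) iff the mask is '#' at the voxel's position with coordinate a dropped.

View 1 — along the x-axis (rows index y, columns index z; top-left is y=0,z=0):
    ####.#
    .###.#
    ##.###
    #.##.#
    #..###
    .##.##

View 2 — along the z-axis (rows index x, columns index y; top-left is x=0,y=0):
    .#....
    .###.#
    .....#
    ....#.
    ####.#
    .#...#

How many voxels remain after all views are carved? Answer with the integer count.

full grid |V| = 216
after view 1 [x-axis, 26 of 36 cells solid] → remaining = 156
after view 2 [z-axis, 14 of 36 cells solid] → remaining = 59

|visual hull| = 59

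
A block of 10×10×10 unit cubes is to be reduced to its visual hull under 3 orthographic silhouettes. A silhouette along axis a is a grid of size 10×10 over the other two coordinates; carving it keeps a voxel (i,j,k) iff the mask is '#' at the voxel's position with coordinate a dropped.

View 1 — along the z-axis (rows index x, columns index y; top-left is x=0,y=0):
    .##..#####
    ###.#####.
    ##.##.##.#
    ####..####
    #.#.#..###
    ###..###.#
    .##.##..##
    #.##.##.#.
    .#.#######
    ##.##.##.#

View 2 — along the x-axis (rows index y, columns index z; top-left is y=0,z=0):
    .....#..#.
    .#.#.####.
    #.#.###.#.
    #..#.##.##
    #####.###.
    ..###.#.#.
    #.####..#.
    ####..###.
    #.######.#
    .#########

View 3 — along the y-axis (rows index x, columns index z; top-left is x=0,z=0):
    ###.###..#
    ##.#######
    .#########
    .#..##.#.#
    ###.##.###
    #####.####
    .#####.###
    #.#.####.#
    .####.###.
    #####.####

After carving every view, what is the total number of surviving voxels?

initial block: 10^3 = 1000
carve view 1 (along z, XY-mask fill 70/100): 700 voxels remain
carve view 2 (along x, YZ-mask fill 63/100): 444 voxels remain
carve view 3 (along y, XZ-mask fill 78/100): 339 voxels remain

|visual hull| = 339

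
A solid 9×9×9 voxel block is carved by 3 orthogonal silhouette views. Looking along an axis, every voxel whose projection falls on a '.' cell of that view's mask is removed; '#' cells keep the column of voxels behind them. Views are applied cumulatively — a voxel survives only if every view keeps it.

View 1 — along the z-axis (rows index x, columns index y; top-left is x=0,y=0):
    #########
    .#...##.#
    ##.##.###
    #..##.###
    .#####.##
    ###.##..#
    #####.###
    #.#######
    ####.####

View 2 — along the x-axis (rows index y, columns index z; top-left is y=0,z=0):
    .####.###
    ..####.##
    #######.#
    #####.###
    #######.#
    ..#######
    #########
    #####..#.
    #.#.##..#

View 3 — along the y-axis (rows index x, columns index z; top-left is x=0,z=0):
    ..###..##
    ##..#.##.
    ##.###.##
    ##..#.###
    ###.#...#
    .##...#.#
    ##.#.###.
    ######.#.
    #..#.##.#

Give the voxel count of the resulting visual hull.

before carving: 729 voxels (9×9×9)
  1. axis=2 (XY plane), |mask|=63  ⇒  voxels=567
  2. axis=0 (YZ plane), |mask|=64  ⇒  voxels=443
  3. axis=1 (XZ plane), |mask|=50  ⇒  voxels=275

voxel count = 275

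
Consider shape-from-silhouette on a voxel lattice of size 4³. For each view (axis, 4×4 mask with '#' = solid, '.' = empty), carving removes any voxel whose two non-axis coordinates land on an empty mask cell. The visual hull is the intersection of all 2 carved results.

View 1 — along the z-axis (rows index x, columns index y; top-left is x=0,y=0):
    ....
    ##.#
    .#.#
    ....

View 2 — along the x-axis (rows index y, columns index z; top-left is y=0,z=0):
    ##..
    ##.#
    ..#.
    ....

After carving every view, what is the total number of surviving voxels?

remaining voxels: 8

initial block: 4^3 = 64
after view 1 [z-axis, 5 of 16 cells solid] → remaining = 20
after view 2 [x-axis, 6 of 16 cells solid] → remaining = 8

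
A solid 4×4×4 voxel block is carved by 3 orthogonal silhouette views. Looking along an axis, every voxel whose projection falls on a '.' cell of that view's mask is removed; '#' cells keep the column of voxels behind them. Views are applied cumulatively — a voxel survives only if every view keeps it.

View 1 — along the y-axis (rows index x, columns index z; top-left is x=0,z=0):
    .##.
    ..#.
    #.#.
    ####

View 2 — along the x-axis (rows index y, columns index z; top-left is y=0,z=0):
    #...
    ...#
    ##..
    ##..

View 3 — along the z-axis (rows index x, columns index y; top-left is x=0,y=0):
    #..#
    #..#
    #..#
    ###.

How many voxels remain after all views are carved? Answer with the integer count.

full grid |V| = 64
step 1: project along y, AND mask (9/16) → |grid| = 36
step 2: project along x, AND mask (6/16) → |grid| = 11
step 3: project along z, AND mask (9/16) → |grid| = 7

7 voxels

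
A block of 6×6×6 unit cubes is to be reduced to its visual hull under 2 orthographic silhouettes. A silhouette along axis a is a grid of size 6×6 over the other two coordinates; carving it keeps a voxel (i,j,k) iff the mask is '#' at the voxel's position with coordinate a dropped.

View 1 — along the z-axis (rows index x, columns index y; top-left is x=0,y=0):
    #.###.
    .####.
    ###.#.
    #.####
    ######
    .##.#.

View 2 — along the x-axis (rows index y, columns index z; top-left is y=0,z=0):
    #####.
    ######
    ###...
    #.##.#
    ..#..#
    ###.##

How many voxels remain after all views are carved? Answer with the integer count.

before carving: 216 voxels (6×6×6)
V1 z: intersect with XY mask (26 set) -- 156 left
V2 x: intersect with YZ mask (25 set) -- 100 left

|visual hull| = 100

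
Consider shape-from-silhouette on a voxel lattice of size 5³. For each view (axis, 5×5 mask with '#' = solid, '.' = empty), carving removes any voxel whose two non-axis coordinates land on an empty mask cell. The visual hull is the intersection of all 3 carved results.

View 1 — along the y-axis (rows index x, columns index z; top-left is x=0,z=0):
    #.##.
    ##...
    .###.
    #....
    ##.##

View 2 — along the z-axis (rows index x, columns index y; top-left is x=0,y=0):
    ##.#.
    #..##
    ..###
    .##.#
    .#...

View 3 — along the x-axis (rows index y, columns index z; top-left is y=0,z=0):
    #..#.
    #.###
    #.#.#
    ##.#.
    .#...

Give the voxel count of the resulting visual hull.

initial block: 5^3 = 125
after view 1 [y-axis, 13 of 25 cells solid] → remaining = 65
after view 2 [z-axis, 13 of 25 cells solid] → remaining = 31
after view 3 [x-axis, 13 of 25 cells solid] → remaining = 20

20 voxels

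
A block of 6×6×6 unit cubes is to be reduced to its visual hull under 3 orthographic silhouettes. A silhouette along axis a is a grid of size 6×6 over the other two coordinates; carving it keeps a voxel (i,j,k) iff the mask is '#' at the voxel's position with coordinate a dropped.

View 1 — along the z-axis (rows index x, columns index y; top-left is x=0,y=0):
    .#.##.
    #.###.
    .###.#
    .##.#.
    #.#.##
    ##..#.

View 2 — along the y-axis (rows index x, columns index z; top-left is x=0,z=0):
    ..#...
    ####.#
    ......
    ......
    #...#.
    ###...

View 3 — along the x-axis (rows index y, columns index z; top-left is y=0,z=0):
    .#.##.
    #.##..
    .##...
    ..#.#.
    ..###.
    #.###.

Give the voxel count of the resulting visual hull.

remaining voxels: 18

start: 6×6×6 = 216 voxels
  1. axis=2 (XY plane), |mask|=21  ⇒  voxels=126
  2. axis=1 (XZ plane), |mask|=11  ⇒  voxels=40
  3. axis=0 (YZ plane), |mask|=17  ⇒  voxels=18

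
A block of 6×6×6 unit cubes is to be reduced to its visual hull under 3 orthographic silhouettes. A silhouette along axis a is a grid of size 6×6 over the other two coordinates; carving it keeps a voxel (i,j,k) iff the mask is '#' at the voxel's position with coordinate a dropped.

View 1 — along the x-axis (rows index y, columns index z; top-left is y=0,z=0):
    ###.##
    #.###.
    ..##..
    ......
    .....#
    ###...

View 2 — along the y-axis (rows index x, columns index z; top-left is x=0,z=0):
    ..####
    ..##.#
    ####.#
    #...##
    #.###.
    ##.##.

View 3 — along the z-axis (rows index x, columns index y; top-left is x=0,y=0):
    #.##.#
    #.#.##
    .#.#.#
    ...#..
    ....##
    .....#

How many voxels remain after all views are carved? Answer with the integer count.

remaining voxels: 22

initial block: 6^3 = 216
[1] x-view keeps 15 columns → grid now 90
[2] y-view keeps 23 columns → grid now 58
[3] z-view keeps 15 columns → grid now 22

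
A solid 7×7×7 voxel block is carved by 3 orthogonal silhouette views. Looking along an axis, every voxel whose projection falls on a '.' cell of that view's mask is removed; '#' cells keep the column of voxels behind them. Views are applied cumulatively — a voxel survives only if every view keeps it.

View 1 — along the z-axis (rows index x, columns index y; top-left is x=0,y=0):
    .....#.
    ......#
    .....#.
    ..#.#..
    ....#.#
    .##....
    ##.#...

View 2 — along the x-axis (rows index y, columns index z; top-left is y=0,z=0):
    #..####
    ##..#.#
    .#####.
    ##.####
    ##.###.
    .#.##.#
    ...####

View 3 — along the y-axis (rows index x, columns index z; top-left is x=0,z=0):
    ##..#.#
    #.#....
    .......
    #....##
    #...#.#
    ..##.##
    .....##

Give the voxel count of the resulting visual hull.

|visual hull| = 19

full grid |V| = 343
step 1: project along z, AND mask (12/49) → |grid| = 84
step 2: project along x, AND mask (33/49) → |grid| = 55
step 3: project along y, AND mask (18/49) → |grid| = 19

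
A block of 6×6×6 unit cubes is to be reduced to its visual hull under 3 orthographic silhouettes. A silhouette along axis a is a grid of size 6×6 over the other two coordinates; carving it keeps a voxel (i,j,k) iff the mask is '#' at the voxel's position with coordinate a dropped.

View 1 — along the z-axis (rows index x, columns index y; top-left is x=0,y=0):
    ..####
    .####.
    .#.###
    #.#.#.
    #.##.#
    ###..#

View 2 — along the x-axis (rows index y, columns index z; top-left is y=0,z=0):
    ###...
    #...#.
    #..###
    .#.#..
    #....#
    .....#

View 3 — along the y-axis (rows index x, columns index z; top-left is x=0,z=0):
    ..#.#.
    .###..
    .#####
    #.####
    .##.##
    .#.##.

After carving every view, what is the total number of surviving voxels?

initial block: 6^3 = 216
carve view 1 (along z, XY-mask fill 23/36): 138 voxels remain
carve view 2 (along x, YZ-mask fill 14/36): 55 voxels remain
carve view 3 (along y, XZ-mask fill 22/36): 27 voxels remain

remaining voxels: 27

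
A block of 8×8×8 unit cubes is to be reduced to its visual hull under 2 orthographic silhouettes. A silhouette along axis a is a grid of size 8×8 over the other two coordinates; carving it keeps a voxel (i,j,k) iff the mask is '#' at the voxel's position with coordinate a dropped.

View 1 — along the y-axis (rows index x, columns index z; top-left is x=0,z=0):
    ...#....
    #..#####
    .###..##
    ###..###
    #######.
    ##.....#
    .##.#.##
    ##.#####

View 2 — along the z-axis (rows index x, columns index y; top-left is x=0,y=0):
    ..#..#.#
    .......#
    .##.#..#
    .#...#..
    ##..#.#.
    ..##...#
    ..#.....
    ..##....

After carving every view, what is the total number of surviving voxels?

remaining voxels: 97

start: 8×8×8 = 512 voxels
V1 y: intersect with XZ mask (40 set) -- 320 left
V2 z: intersect with XY mask (20 set) -- 97 left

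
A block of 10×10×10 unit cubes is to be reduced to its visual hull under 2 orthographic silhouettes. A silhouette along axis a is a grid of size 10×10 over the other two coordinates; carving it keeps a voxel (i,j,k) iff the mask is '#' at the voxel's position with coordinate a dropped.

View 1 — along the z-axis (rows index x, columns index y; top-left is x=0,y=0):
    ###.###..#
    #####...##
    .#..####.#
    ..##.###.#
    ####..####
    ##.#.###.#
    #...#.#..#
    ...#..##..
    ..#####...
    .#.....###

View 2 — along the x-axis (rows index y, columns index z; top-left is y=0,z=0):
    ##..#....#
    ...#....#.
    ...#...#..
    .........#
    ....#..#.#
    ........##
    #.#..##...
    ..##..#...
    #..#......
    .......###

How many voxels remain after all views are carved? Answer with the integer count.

before carving: 1000 voxels (10×10×10)
V1 z: intersect with XY mask (57 set) -- 570 left
V2 x: intersect with YZ mask (26 set) -- 153 left

voxel count = 153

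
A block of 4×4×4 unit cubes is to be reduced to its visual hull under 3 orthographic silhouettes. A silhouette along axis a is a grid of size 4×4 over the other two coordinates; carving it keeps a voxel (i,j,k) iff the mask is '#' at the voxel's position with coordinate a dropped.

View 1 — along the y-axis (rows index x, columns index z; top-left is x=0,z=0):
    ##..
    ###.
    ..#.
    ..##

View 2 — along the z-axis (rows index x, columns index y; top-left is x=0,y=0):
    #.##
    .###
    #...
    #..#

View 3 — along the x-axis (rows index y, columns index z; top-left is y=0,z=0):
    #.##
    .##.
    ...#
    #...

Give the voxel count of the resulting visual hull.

start: 4×4×4 = 64 voxels
after view 1 [y-axis, 8 of 16 cells solid] → remaining = 32
after view 2 [z-axis, 9 of 16 cells solid] → remaining = 20
after view 3 [x-axis, 7 of 16 cells solid] → remaining = 8

8 voxels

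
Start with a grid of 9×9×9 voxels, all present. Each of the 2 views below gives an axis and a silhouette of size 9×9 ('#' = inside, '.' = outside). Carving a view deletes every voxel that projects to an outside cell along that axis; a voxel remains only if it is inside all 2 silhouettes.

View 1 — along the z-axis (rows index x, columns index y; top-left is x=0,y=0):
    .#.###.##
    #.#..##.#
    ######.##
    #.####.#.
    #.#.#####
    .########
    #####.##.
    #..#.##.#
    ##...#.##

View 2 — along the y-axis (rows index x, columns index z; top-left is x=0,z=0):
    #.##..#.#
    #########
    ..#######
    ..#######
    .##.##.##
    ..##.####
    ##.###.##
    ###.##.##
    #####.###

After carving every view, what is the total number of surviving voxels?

voxel count = 387

before carving: 729 voxels (9×9×9)
V1 z: intersect with XY mask (57 set) -- 513 left
V2 y: intersect with XZ mask (62 set) -- 387 left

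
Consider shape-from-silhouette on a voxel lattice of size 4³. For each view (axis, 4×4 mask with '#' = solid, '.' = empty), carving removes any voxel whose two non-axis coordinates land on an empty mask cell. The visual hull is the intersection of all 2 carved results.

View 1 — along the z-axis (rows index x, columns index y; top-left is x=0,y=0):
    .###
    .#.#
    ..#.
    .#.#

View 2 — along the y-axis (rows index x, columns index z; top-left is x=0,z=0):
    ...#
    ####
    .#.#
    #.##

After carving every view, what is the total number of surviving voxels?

initial block: 4^3 = 64
V1 z: intersect with XY mask (8 set) -- 32 left
V2 y: intersect with XZ mask (10 set) -- 19 left

|visual hull| = 19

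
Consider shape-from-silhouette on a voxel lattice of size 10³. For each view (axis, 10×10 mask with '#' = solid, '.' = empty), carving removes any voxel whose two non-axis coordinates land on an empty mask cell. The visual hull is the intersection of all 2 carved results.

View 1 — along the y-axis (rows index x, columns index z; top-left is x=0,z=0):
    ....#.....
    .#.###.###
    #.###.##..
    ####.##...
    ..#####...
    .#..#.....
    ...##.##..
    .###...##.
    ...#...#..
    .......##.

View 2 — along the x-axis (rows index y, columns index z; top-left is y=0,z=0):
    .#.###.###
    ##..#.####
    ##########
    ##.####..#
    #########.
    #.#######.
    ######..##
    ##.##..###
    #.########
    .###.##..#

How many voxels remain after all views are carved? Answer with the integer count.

315 voxels

full grid |V| = 1000
step 1: project along y, AND mask (40/100) → |grid| = 400
step 2: project along x, AND mask (78/100) → |grid| = 315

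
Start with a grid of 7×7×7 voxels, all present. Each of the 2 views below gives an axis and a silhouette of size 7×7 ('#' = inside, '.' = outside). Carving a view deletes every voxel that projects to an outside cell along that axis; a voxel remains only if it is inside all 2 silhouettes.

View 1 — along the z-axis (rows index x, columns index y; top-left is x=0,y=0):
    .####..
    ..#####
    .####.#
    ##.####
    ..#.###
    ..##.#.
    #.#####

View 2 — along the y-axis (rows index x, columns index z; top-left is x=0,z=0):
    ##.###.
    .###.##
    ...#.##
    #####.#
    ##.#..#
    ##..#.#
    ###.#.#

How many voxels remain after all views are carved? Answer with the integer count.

start: 7×7×7 = 343 voxels
step 1: project along z, AND mask (33/49) → |grid| = 231
step 2: project along y, AND mask (32/49) → |grid| = 154

154 voxels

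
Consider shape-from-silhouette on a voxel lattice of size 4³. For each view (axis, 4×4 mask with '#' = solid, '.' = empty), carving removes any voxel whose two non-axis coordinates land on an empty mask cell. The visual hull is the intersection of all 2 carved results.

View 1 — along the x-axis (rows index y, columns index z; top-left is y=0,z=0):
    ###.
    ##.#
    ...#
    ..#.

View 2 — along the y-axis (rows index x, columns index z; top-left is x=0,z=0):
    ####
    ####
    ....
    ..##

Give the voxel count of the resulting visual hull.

initial block: 4^3 = 64
V1 x: intersect with YZ mask (8 set) -- 32 left
V2 y: intersect with XZ mask (10 set) -- 20 left

|visual hull| = 20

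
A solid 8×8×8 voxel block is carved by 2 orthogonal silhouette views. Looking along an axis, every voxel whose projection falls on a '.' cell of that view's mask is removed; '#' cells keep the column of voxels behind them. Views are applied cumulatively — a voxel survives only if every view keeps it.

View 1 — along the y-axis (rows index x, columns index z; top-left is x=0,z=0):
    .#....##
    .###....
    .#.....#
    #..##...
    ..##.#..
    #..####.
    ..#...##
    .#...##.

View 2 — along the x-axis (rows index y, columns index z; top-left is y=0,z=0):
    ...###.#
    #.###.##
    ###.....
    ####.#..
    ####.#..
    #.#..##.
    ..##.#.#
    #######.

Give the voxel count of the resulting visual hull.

voxel count = 118

initial block: 8^3 = 512
carve view 1 (along y, XZ-mask fill 25/64): 200 voxels remain
carve view 2 (along x, YZ-mask fill 38/64): 118 voxels remain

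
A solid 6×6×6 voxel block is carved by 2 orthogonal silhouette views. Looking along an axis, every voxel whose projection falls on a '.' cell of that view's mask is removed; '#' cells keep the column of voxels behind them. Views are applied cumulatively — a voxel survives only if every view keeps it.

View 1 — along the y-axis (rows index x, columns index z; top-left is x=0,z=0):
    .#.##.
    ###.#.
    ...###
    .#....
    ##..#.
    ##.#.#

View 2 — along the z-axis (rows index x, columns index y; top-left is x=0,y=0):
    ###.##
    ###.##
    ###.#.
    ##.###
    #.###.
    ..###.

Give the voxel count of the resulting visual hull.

before carving: 216 voxels (6×6×6)
after view 1 [y-axis, 18 of 36 cells solid] → remaining = 108
after view 2 [z-axis, 26 of 36 cells solid] → remaining = 76

76 voxels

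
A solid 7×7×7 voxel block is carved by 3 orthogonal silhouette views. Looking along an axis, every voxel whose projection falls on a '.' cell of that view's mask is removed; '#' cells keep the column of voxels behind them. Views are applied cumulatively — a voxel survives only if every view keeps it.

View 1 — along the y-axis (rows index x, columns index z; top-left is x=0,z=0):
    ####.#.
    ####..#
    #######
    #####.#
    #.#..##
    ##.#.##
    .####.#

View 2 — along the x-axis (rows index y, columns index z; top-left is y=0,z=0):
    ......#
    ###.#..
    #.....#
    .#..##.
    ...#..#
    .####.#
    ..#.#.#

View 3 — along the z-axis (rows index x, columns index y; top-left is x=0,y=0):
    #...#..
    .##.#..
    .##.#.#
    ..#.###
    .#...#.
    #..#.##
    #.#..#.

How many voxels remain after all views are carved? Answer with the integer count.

49 voxels

initial block: 7^3 = 343
  1. axis=1 (XZ plane), |mask|=37  ⇒  voxels=259
  2. axis=0 (YZ plane), |mask|=20  ⇒  voxels=106
  3. axis=2 (XY plane), |mask|=22  ⇒  voxels=49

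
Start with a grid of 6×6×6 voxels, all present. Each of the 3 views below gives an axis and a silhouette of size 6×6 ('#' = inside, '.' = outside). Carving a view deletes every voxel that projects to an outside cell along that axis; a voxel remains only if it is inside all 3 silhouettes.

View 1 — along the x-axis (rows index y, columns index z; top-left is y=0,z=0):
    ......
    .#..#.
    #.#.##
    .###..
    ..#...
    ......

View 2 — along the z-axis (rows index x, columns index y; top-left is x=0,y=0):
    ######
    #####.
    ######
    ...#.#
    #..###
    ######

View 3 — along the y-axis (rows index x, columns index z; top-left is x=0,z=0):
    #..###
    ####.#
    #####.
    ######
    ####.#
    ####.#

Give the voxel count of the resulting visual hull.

37 voxels

start: 6×6×6 = 216 voxels
after view 1 [x-axis, 10 of 36 cells solid] → remaining = 60
after view 2 [z-axis, 29 of 36 cells solid] → remaining = 47
after view 3 [y-axis, 30 of 36 cells solid] → remaining = 37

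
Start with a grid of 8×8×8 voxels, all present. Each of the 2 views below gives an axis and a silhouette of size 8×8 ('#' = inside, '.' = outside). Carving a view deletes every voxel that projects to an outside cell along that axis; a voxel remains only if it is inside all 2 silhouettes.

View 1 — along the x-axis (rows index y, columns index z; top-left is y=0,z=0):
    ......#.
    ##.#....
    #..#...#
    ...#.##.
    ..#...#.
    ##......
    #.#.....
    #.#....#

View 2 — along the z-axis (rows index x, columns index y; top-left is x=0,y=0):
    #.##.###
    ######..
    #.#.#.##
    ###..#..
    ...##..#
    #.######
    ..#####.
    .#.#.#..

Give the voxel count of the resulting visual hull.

remaining voxels: 92

initial block: 8^3 = 512
V1 x: intersect with YZ mask (19 set) -- 152 left
V2 z: intersect with XY mask (39 set) -- 92 left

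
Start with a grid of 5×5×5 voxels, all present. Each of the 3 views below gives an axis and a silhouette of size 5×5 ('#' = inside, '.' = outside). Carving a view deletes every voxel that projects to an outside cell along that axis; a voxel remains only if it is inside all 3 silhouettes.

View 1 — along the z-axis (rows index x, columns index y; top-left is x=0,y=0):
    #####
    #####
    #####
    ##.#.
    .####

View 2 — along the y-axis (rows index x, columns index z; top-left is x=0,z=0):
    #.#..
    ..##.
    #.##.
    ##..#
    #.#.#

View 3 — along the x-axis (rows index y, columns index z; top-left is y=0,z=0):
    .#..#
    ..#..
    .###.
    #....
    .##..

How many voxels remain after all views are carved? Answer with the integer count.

initial block: 5^3 = 125
step 1: project along z, AND mask (22/25) → |grid| = 110
step 2: project along y, AND mask (13/25) → |grid| = 56
step 3: project along x, AND mask (9/25) → |grid| = 20

|visual hull| = 20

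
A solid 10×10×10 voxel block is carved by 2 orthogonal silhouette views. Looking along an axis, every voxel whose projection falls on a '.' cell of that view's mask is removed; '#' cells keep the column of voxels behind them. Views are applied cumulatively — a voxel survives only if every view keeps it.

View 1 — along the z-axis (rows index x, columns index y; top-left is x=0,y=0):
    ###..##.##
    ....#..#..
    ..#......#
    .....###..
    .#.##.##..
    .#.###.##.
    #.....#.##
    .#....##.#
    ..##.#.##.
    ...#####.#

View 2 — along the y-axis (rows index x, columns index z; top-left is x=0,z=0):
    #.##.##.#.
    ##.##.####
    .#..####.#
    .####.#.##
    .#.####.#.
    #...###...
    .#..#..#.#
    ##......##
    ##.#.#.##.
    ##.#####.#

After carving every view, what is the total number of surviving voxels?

before carving: 1000 voxels (10×10×10)
V1 z: intersect with XY mask (44 set) -- 440 left
V2 y: intersect with XZ mask (59 set) -- 255 left

voxel count = 255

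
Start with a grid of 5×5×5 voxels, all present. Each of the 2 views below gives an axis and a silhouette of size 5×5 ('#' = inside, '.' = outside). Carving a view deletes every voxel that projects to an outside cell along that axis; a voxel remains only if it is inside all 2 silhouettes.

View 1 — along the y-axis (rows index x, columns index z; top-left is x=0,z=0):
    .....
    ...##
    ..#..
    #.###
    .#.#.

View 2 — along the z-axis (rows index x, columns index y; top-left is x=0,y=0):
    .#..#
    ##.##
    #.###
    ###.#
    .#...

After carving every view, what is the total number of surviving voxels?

|visual hull| = 30

before carving: 125 voxels (5×5×5)
V1 y: intersect with XZ mask (9 set) -- 45 left
V2 z: intersect with XY mask (15 set) -- 30 left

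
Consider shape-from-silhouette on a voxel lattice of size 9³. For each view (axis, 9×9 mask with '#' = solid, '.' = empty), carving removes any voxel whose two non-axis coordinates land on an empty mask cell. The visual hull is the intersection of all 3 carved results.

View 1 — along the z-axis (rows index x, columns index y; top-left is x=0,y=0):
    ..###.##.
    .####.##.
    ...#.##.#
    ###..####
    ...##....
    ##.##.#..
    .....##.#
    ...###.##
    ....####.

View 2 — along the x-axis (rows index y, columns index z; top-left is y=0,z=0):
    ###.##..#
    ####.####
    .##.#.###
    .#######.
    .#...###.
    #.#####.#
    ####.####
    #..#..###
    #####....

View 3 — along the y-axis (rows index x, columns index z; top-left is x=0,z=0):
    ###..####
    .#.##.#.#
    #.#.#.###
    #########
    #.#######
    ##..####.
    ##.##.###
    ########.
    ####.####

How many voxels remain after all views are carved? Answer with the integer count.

204 voxels

before carving: 729 voxels (9×9×9)
[1] z-view keeps 41 columns → grid now 369
[2] x-view keeps 56 columns → grid now 256
[3] y-view keeps 64 columns → grid now 204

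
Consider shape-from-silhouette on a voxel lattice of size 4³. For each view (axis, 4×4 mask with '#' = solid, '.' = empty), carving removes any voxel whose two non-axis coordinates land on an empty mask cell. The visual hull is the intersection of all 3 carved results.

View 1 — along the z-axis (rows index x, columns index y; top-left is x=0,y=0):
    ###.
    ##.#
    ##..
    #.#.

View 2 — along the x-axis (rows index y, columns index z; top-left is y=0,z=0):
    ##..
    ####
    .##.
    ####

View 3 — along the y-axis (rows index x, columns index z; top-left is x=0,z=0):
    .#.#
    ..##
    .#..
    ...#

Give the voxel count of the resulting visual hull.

full grid |V| = 64
step 1: project along z, AND mask (10/16) → |grid| = 40
step 2: project along x, AND mask (12/16) → |grid| = 28
step 3: project along y, AND mask (6/16) → |grid| = 10

remaining voxels: 10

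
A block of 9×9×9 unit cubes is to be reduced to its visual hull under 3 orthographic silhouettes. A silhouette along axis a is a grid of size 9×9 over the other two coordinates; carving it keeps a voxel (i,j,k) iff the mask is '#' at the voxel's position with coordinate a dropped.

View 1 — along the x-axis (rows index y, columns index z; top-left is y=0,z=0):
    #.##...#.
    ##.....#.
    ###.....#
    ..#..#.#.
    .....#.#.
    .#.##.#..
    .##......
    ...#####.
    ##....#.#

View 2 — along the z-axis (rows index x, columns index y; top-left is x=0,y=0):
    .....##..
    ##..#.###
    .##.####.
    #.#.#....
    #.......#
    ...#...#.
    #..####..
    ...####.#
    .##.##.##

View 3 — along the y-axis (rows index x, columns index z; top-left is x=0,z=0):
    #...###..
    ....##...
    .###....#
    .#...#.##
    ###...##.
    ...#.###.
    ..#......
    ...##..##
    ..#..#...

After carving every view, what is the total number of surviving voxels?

voxel count = 42

initial block: 9^3 = 729
carve view 1 (along x, YZ-mask fill 31/81): 279 voxels remain
carve view 2 (along z, XY-mask fill 37/81): 124 voxels remain
carve view 3 (along y, XZ-mask fill 30/81): 42 voxels remain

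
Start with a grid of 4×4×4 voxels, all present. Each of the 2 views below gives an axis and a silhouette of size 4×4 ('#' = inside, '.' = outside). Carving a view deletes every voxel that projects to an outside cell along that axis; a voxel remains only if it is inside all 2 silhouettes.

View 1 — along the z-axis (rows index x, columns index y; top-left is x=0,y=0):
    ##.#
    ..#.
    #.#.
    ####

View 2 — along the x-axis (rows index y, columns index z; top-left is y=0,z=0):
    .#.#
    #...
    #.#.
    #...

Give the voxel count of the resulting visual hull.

full grid |V| = 64
  1. axis=2 (XY plane), |mask|=10  ⇒  voxels=40
  2. axis=0 (YZ plane), |mask|=6  ⇒  voxels=16

|visual hull| = 16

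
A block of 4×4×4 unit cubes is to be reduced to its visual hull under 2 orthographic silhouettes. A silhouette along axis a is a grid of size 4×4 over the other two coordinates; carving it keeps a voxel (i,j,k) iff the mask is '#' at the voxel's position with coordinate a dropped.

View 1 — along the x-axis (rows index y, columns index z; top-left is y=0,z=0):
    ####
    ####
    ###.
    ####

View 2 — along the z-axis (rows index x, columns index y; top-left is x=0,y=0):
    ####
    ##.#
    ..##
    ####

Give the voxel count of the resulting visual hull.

|visual hull| = 49

initial block: 4^3 = 64
[1] x-view keeps 15 columns → grid now 60
[2] z-view keeps 13 columns → grid now 49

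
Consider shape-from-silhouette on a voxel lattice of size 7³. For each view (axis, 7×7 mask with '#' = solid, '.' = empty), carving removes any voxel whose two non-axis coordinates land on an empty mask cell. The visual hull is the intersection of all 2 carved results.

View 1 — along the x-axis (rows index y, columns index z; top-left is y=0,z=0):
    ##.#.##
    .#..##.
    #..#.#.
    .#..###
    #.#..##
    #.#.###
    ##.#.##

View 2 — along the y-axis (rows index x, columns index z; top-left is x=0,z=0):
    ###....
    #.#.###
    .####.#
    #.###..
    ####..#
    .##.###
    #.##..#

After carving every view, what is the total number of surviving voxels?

initial block: 7^3 = 343
carve view 1 (along x, YZ-mask fill 29/49): 203 voxels remain
carve view 2 (along y, XZ-mask fill 31/49): 118 voxels remain

118 voxels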